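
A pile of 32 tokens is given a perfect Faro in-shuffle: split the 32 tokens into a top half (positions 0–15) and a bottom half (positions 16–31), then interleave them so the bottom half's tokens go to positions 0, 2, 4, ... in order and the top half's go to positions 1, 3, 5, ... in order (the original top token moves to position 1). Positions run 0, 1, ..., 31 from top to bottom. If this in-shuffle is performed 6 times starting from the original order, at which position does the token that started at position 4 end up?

22

Track the token's position through each in-shuffle:
4 → 9 → 19 → 6 → 13 → 27 → 22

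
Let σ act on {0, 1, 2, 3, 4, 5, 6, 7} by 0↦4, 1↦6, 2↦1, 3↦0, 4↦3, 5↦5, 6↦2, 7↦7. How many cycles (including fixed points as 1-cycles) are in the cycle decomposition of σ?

Cycle decomposition: (0 4 3) (1 6 2) (5) (7).
4 cycles.

4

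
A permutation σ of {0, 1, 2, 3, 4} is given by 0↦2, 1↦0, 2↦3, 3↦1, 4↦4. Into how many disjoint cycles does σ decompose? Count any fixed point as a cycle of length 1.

Cycle decomposition: (0 2 3 1) (4).
2 cycles.

2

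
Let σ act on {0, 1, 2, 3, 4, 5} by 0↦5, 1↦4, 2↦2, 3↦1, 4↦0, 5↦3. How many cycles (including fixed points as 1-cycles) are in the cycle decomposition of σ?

Cycle decomposition: (0 5 3 1 4) (2).
2 cycles.

2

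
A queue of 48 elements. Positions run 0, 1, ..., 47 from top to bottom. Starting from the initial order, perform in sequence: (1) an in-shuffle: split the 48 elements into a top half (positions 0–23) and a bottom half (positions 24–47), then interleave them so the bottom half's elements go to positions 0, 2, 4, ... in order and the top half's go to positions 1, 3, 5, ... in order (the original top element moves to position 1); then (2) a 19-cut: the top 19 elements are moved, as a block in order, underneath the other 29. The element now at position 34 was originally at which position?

2

Undo the operations in reverse order, starting from position 34:
  undo op 2 (cut 19): 34 ← 5
  undo op 1 (in-shuffle, from top half): 5 ← 2
So the element at position 34 came from original position 2.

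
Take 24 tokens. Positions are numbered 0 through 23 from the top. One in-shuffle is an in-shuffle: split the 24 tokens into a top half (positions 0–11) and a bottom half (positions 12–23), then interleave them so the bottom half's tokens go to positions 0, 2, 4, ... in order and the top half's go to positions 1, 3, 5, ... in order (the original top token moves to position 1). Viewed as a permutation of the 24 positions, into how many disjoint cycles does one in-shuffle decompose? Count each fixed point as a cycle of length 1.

Trace each unvisited position around until it returns:
(0 1 3 7 15 6 ... len 20) (4 9 19 14)
2 cycles in total.

2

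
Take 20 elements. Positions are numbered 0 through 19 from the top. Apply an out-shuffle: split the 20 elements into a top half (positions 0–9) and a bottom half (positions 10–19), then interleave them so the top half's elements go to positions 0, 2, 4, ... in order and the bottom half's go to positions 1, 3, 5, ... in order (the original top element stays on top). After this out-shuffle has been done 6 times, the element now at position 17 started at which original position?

16

Work backwards from position 17, undoing one out-shuffle at a time:
17 ← 18 ← 9 ← 14 ← 7 ← 13 ← 16
So the element now at position 17 started at position 16.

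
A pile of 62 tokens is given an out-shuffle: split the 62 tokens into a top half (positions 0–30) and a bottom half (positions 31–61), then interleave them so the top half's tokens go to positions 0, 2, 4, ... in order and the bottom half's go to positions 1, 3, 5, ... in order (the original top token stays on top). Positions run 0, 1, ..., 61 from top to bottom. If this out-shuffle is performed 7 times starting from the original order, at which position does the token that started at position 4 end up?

24

Track the token's position through each out-shuffle:
4 → 8 → 16 → 32 → 3 → 6 → 12 → 24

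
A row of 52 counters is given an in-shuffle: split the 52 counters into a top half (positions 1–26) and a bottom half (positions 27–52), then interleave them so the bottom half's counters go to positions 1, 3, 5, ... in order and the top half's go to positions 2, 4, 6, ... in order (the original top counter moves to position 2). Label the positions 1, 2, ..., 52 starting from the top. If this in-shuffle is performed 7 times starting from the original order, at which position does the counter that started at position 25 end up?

Track the counter's position through each in-shuffle:
25 → 50 → 47 → 41 → 29 → 5 → 10 → 20

20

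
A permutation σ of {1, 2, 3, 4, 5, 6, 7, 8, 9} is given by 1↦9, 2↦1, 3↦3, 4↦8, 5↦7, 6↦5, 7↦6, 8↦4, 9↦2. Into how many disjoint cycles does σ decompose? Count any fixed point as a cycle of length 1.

4

Cycle decomposition: (1 9 2) (3) (4 8) (5 7 6).
4 cycles.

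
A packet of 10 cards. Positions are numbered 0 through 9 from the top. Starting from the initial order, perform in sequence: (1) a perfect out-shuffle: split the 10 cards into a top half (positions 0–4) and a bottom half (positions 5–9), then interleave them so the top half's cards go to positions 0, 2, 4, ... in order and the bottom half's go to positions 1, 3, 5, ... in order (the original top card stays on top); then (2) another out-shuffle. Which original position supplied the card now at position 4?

1

Undo the operations in reverse order, starting from position 4:
  undo op 2 (out-shuffle, from top half): 4 ← 2
  undo op 1 (out-shuffle, from top half): 2 ← 1
So the card at position 4 came from original position 1.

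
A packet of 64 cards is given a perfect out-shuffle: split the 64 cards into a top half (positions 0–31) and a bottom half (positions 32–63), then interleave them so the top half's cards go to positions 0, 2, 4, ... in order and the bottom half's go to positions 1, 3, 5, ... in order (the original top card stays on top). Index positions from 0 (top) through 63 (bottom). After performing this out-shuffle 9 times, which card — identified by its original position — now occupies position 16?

2

Work backwards from position 16, undoing one out-shuffle at a time:
16 ← 8 ← 4 ← 2 ← 1 ← 32 ← 16 ← 8 ← 4 ← 2
So the card now at position 16 started at position 2.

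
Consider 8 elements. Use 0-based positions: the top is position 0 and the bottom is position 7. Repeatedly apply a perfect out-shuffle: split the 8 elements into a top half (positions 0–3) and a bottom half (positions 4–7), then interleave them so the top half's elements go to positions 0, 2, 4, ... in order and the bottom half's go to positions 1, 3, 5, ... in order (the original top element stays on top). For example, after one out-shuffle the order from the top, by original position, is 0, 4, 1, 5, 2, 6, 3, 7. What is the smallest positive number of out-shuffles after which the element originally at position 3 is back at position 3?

Follow position 3 under repeated out-shuffles:
3 → 6 → 5 → 3
It first returns after 3 out-shuffles.

3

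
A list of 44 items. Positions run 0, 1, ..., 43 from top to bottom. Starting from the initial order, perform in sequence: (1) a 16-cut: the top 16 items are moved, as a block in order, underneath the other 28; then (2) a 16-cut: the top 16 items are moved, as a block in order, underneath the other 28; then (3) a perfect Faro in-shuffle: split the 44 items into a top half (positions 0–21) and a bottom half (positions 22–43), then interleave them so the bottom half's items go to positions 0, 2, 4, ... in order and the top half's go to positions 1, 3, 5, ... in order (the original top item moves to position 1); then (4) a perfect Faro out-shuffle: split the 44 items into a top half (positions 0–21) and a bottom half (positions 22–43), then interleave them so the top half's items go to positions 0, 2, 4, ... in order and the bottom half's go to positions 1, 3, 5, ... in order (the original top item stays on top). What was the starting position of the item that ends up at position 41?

Undo the operations in reverse order, starting from position 41:
  undo op 4 (out-shuffle, from bottom half): 41 ← 42
  undo op 3 (in-shuffle, from bottom half): 42 ← 43
  undo op 2 (cut 16): 43 ← 15
  undo op 1 (cut 16): 15 ← 31
So the item at position 41 came from original position 31.

31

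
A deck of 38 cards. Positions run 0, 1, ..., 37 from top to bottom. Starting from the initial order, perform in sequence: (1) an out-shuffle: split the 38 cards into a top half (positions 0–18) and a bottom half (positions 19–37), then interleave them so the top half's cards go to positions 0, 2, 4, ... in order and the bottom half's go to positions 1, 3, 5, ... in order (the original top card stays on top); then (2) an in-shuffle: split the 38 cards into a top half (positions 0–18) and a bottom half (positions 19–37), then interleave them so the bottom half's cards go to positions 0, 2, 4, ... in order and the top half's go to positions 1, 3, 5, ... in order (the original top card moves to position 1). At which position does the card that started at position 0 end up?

1

Track the card from position 0 forward through each operation:
  after op 1 (out-shuffle): 0 → 0
  after op 2 (in-shuffle): 0 → 1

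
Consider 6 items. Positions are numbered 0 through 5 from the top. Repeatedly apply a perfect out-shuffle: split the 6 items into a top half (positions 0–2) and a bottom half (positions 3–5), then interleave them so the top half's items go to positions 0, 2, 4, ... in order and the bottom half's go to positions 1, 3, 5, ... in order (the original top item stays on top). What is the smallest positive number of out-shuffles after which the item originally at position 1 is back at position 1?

Follow position 1 under repeated out-shuffles:
1 → 2 → 4 → 3 → 1
It first returns after 4 out-shuffles.

4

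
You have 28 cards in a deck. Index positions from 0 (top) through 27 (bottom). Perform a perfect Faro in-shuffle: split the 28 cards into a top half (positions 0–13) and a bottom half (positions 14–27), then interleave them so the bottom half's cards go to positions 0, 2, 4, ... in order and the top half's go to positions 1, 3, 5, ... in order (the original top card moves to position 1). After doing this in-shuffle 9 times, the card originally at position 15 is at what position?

Track the card's position through each in-shuffle:
15 → 2 → 5 → 11 → 23 → 18 → 8 → 17 → 6 → 13

13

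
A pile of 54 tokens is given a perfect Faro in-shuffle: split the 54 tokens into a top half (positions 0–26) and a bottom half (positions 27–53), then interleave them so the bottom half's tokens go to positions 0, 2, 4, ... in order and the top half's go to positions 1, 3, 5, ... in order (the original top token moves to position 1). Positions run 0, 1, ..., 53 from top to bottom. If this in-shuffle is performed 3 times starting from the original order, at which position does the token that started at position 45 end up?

37

Track the token's position through each in-shuffle:
45 → 36 → 18 → 37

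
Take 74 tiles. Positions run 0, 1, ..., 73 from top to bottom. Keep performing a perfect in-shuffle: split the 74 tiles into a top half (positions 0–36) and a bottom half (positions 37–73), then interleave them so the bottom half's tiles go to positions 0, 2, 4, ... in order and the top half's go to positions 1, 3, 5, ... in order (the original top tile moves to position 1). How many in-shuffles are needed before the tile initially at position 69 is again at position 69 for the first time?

Follow position 69 under repeated in-shuffles:
69 → 64 → 54 → 34 → 69
It first returns after 4 in-shuffles.

4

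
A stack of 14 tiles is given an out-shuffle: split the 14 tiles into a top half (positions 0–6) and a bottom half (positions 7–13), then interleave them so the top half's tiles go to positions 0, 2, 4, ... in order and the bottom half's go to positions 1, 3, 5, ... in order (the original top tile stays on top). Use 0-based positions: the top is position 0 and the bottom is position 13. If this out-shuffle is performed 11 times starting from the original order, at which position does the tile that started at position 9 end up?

11

Track the tile's position through each out-shuffle:
9 → 5 → 10 → 7 → 1 → 2 → 4 → 8 → 3 → 6 → 12 → 11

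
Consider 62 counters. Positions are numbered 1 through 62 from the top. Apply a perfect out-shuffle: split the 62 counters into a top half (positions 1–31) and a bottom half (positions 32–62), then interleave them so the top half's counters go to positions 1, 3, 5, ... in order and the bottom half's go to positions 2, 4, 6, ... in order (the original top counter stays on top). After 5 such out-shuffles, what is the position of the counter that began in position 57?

24

Track the counter's position through each out-shuffle:
57 → 52 → 42 → 22 → 43 → 24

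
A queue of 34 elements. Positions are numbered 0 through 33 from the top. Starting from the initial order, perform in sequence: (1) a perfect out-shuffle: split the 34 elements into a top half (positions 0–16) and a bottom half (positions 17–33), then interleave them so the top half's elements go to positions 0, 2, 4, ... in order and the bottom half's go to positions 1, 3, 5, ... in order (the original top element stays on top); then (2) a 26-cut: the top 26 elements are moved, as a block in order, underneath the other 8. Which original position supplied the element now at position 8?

0

Undo the operations in reverse order, starting from position 8:
  undo op 2 (cut 26): 8 ← 0
  undo op 1 (out-shuffle, from top half): 0 ← 0
So the element at position 8 came from original position 0.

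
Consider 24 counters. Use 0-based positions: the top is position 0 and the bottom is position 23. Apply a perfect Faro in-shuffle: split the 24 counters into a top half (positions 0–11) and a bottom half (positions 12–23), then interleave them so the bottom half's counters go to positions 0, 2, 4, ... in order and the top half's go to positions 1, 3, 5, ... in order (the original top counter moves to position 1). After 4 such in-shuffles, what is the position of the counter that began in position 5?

20

Track the counter's position through each in-shuffle:
5 → 11 → 23 → 22 → 20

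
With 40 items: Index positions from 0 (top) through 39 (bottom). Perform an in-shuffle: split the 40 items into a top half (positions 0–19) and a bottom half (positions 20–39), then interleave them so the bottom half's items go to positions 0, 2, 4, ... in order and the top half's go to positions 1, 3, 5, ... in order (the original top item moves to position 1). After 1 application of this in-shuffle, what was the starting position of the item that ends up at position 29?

14

Work backwards from position 29, undoing one in-shuffle at a time:
29 ← 14
So the item now at position 29 started at position 14.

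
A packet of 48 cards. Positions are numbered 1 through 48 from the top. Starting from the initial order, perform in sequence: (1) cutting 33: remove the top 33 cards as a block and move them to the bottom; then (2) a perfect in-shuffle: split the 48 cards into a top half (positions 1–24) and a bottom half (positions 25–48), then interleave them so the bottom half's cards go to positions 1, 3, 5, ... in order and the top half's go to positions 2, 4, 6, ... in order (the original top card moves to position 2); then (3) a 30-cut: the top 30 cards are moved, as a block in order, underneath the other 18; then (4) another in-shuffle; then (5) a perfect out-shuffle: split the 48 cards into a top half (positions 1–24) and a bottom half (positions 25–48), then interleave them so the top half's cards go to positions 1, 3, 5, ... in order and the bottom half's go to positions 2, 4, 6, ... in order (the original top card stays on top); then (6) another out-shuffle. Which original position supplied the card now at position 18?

Undo the operations in reverse order, starting from position 18:
  undo op 6 (out-shuffle, from bottom half): 18 ← 33
  undo op 5 (out-shuffle, from top half): 33 ← 17
  undo op 4 (in-shuffle, from bottom half): 17 ← 33
  undo op 3 (cut 30): 33 ← 15
  undo op 2 (in-shuffle, from bottom half): 15 ← 32
  undo op 1 (cut 33): 32 ← 17
So the card at position 18 came from original position 17.

17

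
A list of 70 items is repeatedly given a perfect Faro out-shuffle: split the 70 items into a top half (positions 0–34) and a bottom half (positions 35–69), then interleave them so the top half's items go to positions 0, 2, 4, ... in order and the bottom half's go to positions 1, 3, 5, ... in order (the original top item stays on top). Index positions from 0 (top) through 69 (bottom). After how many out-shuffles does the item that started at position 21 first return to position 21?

11

Follow position 21 under repeated out-shuffles:
21 → 42 → 15 → 30 → 60 → 51 → 33 → 66 → 63 → 57 → 45 → 21
It first returns after 11 out-shuffles.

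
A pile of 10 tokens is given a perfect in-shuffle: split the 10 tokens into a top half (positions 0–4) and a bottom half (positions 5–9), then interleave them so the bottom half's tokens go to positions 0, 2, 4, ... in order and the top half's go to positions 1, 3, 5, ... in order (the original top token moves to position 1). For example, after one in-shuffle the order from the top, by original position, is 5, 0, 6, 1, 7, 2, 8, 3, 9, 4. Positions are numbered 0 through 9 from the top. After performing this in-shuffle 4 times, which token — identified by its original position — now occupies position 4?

Work backwards from position 4, undoing one in-shuffle at a time:
4 ← 7 ← 3 ← 1 ← 0
So the token now at position 4 started at position 0.

0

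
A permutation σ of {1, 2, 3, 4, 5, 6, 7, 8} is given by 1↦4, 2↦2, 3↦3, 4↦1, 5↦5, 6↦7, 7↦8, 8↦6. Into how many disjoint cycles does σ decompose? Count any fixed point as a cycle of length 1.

5

Cycle decomposition: (1 4) (2) (3) (5) (6 7 8).
5 cycles.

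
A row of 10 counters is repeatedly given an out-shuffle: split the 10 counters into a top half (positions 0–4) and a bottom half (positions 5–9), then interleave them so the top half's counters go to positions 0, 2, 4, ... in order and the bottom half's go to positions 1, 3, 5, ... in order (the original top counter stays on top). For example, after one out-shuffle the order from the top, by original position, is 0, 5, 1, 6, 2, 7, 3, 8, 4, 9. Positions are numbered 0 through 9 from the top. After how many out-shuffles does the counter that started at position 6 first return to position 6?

2

Follow position 6 under repeated out-shuffles:
6 → 3 → 6
It first returns after 2 out-shuffles.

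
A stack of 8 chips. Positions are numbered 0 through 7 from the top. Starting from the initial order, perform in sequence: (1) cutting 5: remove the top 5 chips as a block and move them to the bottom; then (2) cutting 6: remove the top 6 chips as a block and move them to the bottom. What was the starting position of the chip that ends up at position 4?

Undo the operations in reverse order, starting from position 4:
  undo op 2 (cut 6): 4 ← 2
  undo op 1 (cut 5): 2 ← 7
So the chip at position 4 came from original position 7.

7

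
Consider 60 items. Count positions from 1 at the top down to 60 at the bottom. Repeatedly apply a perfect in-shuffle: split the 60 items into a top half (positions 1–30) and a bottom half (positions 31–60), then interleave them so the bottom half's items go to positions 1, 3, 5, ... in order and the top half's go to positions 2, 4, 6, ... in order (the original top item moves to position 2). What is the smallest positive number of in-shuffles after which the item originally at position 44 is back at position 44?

Follow position 44 under repeated in-shuffles:
44 → 27 → 54 → 47 → 33 → 5 → 10 → 20 → ... → 44 (length 60)
It first returns after 60 in-shuffles.

60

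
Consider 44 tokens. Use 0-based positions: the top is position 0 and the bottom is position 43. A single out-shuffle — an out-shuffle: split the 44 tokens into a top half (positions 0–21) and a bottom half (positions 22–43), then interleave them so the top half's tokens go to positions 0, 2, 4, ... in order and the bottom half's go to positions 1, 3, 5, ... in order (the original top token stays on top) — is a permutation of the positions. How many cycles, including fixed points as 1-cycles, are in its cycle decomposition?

5

Trace each unvisited position around until it returns:
(0) (1 2 4 8 16 32 ... len 14) (3 6 12 24 5 10 ... len 14) (7 14 28 13 26 9 ... len 14) (43)
5 cycles in total.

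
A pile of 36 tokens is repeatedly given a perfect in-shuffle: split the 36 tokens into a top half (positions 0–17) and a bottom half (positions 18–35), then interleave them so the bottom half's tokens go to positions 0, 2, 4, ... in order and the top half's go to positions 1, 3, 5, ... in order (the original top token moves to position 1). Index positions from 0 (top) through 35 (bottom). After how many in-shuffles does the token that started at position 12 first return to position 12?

Follow position 12 under repeated in-shuffles:
12 → 25 → 14 → 29 → 22 → 8 → 17 → 35 → ... → 12 (length 36)
It first returns after 36 in-shuffles.

36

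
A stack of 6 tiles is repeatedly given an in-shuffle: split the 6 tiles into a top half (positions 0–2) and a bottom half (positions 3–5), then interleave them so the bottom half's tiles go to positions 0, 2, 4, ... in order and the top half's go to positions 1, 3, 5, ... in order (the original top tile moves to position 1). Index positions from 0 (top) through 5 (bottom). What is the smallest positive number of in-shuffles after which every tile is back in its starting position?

3

The in-shuffle permutes the 6 positions with cycle lengths [3, 3].
Every tile is home exactly when every cycle has completed a whole number of laps, i.e. after lcm(3) = 3 in-shuffles.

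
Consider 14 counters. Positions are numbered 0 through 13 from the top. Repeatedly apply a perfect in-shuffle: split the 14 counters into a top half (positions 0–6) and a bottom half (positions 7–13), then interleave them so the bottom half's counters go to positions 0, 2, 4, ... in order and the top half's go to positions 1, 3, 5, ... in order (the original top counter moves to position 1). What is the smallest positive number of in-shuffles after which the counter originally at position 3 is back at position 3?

4

Follow position 3 under repeated in-shuffles:
3 → 7 → 0 → 1 → 3
It first returns after 4 in-shuffles.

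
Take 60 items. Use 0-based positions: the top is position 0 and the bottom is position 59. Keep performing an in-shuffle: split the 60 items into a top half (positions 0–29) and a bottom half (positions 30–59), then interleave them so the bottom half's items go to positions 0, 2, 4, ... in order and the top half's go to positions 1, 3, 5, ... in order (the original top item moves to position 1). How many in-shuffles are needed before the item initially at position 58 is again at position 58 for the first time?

Follow position 58 under repeated in-shuffles:
58 → 56 → 52 → 44 → 28 → 57 → 54 → 48 → ... → 58 (length 60)
It first returns after 60 in-shuffles.

60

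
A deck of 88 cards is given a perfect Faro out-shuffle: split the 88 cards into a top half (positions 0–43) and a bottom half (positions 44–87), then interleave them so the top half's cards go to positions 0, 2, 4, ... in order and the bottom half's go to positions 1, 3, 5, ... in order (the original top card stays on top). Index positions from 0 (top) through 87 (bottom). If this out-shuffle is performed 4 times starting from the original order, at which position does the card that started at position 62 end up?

Track the card's position through each out-shuffle:
62 → 37 → 74 → 61 → 35

35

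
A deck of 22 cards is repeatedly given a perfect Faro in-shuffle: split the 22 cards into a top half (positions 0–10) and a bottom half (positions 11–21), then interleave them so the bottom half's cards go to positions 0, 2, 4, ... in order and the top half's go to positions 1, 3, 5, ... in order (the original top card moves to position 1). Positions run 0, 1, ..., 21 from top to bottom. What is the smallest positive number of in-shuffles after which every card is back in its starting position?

11

The in-shuffle permutes the 22 positions with cycle lengths [11, 11].
Every card is home exactly when every cycle has completed a whole number of laps, i.e. after lcm(11) = 11 in-shuffles.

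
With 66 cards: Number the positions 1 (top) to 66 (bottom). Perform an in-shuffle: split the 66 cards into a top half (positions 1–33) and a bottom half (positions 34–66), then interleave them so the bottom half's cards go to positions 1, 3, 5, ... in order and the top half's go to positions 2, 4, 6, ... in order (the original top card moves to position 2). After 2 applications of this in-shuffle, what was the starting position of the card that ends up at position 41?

Work backwards from position 41, undoing one in-shuffle at a time:
41 ← 54 ← 27
So the card now at position 41 started at position 27.

27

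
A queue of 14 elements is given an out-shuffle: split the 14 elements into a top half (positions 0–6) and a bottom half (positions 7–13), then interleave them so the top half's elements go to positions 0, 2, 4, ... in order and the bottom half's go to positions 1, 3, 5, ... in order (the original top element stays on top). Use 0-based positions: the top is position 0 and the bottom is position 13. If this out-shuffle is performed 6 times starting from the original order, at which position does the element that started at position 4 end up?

9

Track the element's position through each out-shuffle:
4 → 8 → 3 → 6 → 12 → 11 → 9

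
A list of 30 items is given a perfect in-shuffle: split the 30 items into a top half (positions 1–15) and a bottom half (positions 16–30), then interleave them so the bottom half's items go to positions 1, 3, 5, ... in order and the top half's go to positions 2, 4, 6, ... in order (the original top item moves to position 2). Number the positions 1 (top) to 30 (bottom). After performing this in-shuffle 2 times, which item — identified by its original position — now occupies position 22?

21

Work backwards from position 22, undoing one in-shuffle at a time:
22 ← 11 ← 21
So the item now at position 22 started at position 21.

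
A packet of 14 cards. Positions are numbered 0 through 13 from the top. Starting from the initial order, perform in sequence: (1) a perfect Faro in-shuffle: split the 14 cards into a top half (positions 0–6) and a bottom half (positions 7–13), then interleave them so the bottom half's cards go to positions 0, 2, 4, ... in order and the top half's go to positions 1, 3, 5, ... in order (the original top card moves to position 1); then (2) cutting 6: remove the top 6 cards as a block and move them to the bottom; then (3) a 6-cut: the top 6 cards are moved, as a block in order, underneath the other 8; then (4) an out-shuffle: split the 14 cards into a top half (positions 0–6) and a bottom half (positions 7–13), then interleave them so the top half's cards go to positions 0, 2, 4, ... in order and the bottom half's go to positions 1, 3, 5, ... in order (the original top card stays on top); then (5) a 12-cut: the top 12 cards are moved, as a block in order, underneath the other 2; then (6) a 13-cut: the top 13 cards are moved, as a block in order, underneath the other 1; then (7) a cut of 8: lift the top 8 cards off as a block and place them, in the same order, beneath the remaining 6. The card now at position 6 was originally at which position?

12

Undo the operations in reverse order, starting from position 6:
  undo op 7 (cut 8): 6 ← 0
  undo op 6 (cut 13): 0 ← 13
  undo op 5 (cut 12): 13 ← 11
  undo op 4 (out-shuffle, from bottom half): 11 ← 12
  undo op 3 (cut 6): 12 ← 4
  undo op 2 (cut 6): 4 ← 10
  undo op 1 (in-shuffle, from bottom half): 10 ← 12
So the card at position 6 came from original position 12.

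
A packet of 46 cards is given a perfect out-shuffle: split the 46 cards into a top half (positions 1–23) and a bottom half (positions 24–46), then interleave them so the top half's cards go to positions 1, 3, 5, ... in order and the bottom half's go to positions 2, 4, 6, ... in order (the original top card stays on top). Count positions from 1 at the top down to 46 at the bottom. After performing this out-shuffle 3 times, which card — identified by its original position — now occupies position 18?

20

Work backwards from position 18, undoing one out-shuffle at a time:
18 ← 32 ← 39 ← 20
So the card now at position 18 started at position 20.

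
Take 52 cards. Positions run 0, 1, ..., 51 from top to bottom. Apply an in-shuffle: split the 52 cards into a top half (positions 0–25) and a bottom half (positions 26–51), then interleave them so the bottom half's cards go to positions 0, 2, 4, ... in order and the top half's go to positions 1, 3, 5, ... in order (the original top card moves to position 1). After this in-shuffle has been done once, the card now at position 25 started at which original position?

Work backwards from position 25, undoing one in-shuffle at a time:
25 ← 12
So the card now at position 25 started at position 12.

12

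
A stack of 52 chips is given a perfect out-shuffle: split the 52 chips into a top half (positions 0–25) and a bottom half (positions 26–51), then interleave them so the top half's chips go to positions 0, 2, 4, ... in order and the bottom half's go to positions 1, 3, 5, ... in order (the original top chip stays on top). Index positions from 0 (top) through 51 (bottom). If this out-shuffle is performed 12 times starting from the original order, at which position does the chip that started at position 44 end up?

41

Track the chip's position through each out-shuffle:
44 → 37 → 23 → 46 → 41 → 31 → 11 → 22 → 44 → 37 → 23 → 46 → 41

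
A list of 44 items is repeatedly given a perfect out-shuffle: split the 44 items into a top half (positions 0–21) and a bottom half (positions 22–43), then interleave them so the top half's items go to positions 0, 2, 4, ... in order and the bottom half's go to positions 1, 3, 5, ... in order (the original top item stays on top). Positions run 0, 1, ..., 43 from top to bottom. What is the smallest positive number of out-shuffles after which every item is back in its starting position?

The out-shuffle permutes the 44 positions with cycle lengths [1, 1, 14, 14, 14].
Every item is home exactly when every cycle has completed a whole number of laps, i.e. after lcm(1, 14) = 14 out-shuffles.

14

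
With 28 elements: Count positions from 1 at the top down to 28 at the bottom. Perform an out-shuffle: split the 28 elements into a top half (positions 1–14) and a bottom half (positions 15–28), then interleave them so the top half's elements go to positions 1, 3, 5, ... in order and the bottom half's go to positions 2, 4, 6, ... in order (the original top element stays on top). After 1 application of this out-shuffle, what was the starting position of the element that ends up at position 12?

Work backwards from position 12, undoing one out-shuffle at a time:
12 ← 20
So the element now at position 12 started at position 20.

20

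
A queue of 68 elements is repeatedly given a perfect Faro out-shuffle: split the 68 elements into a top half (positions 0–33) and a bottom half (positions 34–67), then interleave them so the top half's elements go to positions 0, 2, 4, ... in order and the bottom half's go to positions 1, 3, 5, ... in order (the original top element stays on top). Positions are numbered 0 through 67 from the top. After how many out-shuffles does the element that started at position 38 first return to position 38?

66

Follow position 38 under repeated out-shuffles:
38 → 9 → 18 → 36 → 5 → 10 → 20 → 40 → ... → 38 (length 66)
It first returns after 66 out-shuffles.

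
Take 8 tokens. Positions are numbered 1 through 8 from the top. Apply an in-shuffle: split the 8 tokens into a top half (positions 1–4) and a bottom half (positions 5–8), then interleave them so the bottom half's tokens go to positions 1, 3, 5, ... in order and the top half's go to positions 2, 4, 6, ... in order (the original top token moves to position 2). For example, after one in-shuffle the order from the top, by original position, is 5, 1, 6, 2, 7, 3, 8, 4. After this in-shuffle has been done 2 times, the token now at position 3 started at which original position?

3

Work backwards from position 3, undoing one in-shuffle at a time:
3 ← 6 ← 3
So the token now at position 3 started at position 3.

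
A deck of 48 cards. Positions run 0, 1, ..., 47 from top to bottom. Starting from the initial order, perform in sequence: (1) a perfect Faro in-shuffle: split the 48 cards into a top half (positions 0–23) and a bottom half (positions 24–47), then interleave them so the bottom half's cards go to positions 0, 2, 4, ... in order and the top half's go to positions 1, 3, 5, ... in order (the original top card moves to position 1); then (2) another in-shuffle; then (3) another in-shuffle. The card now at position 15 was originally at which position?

1

Undo the operations in reverse order, starting from position 15:
  undo op 3 (in-shuffle, from top half): 15 ← 7
  undo op 2 (in-shuffle, from top half): 7 ← 3
  undo op 1 (in-shuffle, from top half): 3 ← 1
So the card at position 15 came from original position 1.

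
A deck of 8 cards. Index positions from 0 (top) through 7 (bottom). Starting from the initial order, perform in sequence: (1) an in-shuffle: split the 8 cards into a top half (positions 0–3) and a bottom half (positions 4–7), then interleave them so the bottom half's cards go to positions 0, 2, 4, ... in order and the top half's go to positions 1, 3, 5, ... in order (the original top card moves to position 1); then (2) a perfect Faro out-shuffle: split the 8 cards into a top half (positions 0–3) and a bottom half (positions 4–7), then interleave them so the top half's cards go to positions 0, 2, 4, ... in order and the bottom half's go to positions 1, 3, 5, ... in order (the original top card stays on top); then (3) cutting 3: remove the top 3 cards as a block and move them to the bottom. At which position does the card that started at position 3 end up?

Track the card from position 3 forward through each operation:
  after op 1 (in-shuffle): 3 → 7
  after op 2 (out-shuffle): 7 → 7
  after op 3 (cut 3): 7 → 4

4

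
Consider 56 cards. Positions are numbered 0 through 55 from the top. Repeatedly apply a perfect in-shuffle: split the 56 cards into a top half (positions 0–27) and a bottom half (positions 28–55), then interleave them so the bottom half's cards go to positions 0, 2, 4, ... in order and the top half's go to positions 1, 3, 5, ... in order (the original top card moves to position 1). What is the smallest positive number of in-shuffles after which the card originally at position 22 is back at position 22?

18

Follow position 22 under repeated in-shuffles:
22 → 45 → 34 → 12 → 25 → 51 → 46 → 36 → 16 → 33 → 10 → 21 → 43 → 30 → 4 → 9 → 19 → 39 → 22
It first returns after 18 in-shuffles.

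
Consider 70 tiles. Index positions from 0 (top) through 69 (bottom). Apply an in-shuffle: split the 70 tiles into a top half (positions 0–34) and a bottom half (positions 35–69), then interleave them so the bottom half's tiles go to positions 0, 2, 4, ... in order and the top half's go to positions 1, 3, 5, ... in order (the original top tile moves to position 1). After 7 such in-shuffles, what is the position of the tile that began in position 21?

Track the tile's position through each in-shuffle:
21 → 43 → 16 → 33 → 67 → 64 → 58 → 46

46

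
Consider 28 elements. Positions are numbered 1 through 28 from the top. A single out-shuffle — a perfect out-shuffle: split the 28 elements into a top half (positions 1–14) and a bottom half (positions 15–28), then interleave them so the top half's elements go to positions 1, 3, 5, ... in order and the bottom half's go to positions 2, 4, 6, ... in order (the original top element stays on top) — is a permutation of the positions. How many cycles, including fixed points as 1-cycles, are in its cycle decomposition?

Trace each unvisited position around until it returns:
(1) (2 3 5 9 17 6 ... len 18) (4 7 13 25 22 16) (10 19) (28)
5 cycles in total.

5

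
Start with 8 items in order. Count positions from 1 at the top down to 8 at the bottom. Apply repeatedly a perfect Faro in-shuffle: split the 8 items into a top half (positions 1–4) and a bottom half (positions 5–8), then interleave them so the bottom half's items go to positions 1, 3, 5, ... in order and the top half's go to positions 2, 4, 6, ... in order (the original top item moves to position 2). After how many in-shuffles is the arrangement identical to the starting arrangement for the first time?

The in-shuffle permutes the 8 positions with cycle lengths [2, 6].
Every item is home exactly when every cycle has completed a whole number of laps, i.e. after lcm(2, 6) = 6 in-shuffles.

6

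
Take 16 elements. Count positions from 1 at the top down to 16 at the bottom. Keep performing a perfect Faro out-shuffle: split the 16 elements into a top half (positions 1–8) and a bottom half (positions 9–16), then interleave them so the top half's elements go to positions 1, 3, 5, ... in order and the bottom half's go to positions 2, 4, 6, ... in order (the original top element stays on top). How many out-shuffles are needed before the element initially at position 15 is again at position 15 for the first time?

4

Follow position 15 under repeated out-shuffles:
15 → 14 → 12 → 8 → 15
It first returns after 4 out-shuffles.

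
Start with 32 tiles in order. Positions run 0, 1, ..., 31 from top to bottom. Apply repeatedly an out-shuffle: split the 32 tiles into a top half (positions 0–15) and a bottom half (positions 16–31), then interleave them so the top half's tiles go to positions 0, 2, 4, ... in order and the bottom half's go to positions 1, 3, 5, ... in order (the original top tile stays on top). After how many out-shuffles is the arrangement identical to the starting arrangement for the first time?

5

The out-shuffle permutes the 32 positions with cycle lengths [1, 1, 5, 5, 5, 5, 5, 5].
Every tile is home exactly when every cycle has completed a whole number of laps, i.e. after lcm(1, 5) = 5 out-shuffles.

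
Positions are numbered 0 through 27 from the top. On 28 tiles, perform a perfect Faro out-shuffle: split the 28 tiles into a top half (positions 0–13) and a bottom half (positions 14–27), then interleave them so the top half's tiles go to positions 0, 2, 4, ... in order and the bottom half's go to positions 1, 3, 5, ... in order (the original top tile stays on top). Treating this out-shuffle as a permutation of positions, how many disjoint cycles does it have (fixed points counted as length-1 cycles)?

Trace each unvisited position around until it returns:
(0) (1 2 4 8 16 5 ... len 18) (3 6 12 24 21 15) (9 18) (27)
5 cycles in total.

5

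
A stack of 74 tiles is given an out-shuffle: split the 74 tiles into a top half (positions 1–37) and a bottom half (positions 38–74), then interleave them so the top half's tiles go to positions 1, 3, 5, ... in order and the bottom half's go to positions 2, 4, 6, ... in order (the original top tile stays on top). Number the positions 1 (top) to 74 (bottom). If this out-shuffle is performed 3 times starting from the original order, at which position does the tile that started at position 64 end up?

Track the tile's position through each out-shuffle:
64 → 54 → 34 → 67

67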